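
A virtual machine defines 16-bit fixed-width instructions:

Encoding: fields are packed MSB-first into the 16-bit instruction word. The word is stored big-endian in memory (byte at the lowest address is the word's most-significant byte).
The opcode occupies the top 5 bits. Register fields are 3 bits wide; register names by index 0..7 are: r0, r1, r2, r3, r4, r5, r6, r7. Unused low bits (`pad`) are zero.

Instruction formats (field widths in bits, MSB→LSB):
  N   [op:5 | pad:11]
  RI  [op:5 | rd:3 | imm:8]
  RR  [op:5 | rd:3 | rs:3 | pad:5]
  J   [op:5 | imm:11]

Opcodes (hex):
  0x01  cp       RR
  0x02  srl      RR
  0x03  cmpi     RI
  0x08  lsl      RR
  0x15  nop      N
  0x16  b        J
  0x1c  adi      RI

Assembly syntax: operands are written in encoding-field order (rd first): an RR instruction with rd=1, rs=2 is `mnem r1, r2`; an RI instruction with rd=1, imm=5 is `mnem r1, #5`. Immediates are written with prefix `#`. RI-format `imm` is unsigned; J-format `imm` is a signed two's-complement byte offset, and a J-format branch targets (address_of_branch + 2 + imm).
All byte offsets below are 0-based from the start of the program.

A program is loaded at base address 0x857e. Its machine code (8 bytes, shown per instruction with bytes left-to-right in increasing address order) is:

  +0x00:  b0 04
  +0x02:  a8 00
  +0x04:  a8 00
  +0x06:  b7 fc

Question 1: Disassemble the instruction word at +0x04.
nop

[04] a8 00 → 0xa800
  top 5b → 0x15 → nop [N]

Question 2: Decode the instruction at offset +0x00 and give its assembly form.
b #4

off 0x00: read b0 04 as big → 0xb004
  top 5b → 0x16 → b [J]
  [10:0] imm=4 = #4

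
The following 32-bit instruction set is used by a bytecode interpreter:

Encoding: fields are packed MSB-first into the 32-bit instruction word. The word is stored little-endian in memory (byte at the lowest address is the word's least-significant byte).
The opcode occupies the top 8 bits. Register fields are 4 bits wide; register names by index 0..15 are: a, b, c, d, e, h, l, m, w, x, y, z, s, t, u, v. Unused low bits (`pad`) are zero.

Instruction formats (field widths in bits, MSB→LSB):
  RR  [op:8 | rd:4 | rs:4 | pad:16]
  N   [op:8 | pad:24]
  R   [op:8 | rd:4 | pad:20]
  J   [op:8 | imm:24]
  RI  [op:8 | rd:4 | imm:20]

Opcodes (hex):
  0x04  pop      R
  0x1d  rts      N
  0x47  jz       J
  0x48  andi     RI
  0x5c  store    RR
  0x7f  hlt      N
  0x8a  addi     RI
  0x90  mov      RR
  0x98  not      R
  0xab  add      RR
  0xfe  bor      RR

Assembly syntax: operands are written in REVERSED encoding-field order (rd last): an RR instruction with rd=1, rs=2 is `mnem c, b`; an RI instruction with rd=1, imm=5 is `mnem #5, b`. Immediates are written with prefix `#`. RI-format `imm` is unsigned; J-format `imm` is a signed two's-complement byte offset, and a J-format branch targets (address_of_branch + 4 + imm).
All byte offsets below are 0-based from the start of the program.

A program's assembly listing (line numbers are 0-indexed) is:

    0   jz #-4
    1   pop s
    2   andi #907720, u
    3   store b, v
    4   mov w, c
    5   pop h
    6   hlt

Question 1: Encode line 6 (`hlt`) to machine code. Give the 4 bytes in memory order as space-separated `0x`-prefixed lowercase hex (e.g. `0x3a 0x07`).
0x00 0x00 0x00 0x7f

line 6 (hlt): pack op=0x7f:8|pad=0:24 = 0x7f000000; little→ 00 00 00 7f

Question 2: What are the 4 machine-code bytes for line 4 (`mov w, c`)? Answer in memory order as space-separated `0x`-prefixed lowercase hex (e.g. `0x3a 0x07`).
0x00 0x00 0x28 0x90

L4: mov op=0x90:8|rd=2:4|rs=8:4|pad=0:16 ⇒ 0x90280000 ⇒ little 00 00 28 90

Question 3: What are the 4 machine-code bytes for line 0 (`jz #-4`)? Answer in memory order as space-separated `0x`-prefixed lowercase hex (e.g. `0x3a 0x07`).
0xfc 0xff 0xff 0x47

0. jz fields op=0x47:8|imm=-4:24 → word 47fffffch → fc ff ff 47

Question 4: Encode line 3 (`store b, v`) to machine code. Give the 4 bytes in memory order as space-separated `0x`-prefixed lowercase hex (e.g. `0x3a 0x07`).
3. store fields op=0x5c:8|rd=15:4|rs=1:4|pad=0:16 → word 5cf10000h → 00 00 f1 5c

0x00 0x00 0xf1 0x5c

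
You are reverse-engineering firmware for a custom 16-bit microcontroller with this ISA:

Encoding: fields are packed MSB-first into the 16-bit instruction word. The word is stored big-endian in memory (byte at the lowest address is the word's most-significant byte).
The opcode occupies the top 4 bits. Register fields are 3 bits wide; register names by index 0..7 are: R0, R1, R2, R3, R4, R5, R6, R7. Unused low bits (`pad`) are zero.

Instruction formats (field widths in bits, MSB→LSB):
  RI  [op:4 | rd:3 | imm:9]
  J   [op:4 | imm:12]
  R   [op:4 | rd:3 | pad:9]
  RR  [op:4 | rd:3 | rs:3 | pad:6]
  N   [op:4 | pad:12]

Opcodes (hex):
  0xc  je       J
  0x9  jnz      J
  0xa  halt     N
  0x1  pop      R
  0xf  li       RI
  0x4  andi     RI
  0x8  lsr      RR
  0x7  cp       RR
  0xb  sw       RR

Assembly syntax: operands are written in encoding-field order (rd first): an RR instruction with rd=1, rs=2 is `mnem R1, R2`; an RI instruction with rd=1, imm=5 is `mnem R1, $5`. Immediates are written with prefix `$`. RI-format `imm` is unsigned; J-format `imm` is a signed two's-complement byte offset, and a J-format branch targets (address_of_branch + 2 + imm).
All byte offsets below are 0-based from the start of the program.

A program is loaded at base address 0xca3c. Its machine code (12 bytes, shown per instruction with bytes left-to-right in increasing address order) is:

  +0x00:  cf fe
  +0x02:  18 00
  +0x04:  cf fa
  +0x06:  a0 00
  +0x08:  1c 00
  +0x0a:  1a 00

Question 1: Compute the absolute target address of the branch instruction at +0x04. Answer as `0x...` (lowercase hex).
0xca3c

+0x04: cf fa ⇒ word 0xcffa (big)
  opcode bits[15:12]=0xc: je/J
  [11:0] imm=4090 (s12→-6) = $-6
  target = base 0xca3c + off 0x04 + 2 + imm -6 = 0xca3c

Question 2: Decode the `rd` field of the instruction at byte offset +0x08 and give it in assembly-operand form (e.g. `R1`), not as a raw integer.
@+08  big-endian(1c 00) = 0x1c00
  op=0x1c00>>12=0x1 ⇒ pop (R)
  rd@[11:9]=0x6 ⇒ R6

R6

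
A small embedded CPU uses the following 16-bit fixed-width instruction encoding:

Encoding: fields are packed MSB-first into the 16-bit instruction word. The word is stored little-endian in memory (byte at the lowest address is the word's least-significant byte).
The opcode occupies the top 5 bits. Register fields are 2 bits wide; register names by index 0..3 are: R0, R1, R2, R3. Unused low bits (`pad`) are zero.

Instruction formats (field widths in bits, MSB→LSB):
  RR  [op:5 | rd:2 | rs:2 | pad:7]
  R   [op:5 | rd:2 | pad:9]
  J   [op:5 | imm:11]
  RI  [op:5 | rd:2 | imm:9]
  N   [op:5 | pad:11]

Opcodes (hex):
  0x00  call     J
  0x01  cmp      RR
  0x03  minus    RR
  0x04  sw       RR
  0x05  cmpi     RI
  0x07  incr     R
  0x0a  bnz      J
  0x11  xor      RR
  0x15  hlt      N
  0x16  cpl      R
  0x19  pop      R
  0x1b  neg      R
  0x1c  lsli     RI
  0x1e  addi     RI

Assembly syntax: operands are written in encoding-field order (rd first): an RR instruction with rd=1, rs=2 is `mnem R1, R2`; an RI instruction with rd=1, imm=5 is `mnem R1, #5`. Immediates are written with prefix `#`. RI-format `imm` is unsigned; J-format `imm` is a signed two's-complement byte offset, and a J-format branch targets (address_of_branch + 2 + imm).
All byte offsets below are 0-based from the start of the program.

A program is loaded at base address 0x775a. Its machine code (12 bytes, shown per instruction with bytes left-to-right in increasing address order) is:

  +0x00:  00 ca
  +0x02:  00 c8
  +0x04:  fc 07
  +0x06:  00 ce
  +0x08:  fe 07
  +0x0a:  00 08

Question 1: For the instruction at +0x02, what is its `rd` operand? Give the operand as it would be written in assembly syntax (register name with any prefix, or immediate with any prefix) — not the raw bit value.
[02] 00 c8 → 0xc800
  op=0xc800>>11=0x19 ⇒ pop (R)
  rd: (w>>9)&0x3=0x0 → R0

R0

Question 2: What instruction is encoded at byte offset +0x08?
call #-2

+0x08: fe 07 ⇒ word 0x07fe (little)
  op=0x07fe>>11=0x0 ⇒ call (J)
  imm: (w>>0)&0x7ff=0x7fe (s11→-2) → #-2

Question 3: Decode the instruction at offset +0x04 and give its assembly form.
call #-4

off 0x04: read fc 07 as little → 0x07fc
  op=0x07fc>>11=0x0 ⇒ call (J)
  imm@[10:0]=0x7fc (s11→-4) ⇒ #-4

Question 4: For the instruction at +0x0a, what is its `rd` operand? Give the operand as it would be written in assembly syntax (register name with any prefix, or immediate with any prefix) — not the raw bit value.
+0x0a: 00 08 ⇒ word 0x0800 (little)
  op=0x0800>>11=0x1 ⇒ cmp (RR)
  rd@[10:9]=0x0 ⇒ R0
  rs@[8:7]=0x0 ⇒ R0

R0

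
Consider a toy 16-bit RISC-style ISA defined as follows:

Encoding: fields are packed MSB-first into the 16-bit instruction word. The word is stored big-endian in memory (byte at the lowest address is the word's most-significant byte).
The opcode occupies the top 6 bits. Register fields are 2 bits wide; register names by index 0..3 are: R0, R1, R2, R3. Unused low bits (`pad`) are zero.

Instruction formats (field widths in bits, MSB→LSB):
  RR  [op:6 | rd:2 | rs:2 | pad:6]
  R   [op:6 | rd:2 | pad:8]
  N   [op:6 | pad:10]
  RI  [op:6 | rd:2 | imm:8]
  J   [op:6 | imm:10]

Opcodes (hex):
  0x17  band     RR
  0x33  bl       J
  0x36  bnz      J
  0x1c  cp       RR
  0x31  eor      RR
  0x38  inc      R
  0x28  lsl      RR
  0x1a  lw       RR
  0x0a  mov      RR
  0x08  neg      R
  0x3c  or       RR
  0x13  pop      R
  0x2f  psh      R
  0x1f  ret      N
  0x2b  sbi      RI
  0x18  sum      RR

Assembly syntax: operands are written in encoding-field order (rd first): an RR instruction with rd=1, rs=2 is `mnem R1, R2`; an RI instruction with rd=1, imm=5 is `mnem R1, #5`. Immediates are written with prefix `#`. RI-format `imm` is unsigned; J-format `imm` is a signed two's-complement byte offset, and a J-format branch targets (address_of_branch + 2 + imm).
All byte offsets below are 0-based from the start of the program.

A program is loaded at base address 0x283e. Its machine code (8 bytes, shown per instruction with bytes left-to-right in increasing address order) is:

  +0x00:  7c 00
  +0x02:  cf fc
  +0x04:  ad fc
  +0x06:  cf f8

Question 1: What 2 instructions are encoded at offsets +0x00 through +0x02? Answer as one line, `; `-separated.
ret; bl #-4

@+00  big-endian(7c 00) = 0x7c00
  top 6b → 0x1f → ret [N]
@+02  big-endian(cf fc) = 0xcffc
  top 6b → 0x33 → bl [J]
  imm@[9:0]=0x3fc (s10→-4) ⇒ #-4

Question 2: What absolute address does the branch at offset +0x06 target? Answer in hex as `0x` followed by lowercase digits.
off 0x06: read cf f8 as big → 0xcff8
  opcode bits[15:10]=0x33: bl/J
  [9:0] imm=1016 (s10→-8) = #-8
  target = base 0x283e + off 0x06 + 2 + imm -8 = 0x283e

0x283e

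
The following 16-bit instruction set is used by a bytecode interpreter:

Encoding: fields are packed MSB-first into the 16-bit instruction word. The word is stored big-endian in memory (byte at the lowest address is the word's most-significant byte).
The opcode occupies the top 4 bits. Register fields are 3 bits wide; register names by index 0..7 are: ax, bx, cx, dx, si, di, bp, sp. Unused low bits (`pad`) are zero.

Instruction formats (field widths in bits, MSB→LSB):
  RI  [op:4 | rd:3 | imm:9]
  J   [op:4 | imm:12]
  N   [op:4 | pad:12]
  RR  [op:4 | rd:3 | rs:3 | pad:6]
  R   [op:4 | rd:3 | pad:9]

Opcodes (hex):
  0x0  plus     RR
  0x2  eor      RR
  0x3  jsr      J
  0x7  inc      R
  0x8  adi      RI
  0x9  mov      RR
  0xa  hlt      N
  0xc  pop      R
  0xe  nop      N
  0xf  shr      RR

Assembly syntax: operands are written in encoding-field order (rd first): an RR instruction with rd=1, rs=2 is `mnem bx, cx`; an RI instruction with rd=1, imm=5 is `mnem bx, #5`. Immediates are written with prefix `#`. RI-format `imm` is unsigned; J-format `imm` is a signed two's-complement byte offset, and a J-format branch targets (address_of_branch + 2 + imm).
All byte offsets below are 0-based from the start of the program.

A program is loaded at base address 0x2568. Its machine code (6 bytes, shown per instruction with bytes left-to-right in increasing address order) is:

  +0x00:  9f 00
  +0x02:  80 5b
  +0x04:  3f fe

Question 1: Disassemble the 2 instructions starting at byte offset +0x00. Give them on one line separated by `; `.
mov sp, si; adi ax, #91

@+00  big-endian(9f 00) = 0x9f00
  opcode bits[15:12]=0x9: mov/RR
  rd: (w>>9)&0x7=0x7 → sp
  rs: (w>>6)&0x7=0x4 → si
@+02  big-endian(80 5b) = 0x805b
  opcode bits[15:12]=0x8: adi/RI
  rd: (w>>9)&0x7=0x0 → ax
  imm: (w>>0)&0x1ff=0x5b → #91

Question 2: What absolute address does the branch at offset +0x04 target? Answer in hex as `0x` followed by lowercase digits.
0x256c

+0x04: 3f fe ⇒ word 0x3ffe (big)
  top 4b → 0x3 → jsr [J]
  imm@[11:0]=0xffe (s12→-2) ⇒ #-2
  target = base 0x2568 + off 0x04 + 2 + imm -2 = 0x256c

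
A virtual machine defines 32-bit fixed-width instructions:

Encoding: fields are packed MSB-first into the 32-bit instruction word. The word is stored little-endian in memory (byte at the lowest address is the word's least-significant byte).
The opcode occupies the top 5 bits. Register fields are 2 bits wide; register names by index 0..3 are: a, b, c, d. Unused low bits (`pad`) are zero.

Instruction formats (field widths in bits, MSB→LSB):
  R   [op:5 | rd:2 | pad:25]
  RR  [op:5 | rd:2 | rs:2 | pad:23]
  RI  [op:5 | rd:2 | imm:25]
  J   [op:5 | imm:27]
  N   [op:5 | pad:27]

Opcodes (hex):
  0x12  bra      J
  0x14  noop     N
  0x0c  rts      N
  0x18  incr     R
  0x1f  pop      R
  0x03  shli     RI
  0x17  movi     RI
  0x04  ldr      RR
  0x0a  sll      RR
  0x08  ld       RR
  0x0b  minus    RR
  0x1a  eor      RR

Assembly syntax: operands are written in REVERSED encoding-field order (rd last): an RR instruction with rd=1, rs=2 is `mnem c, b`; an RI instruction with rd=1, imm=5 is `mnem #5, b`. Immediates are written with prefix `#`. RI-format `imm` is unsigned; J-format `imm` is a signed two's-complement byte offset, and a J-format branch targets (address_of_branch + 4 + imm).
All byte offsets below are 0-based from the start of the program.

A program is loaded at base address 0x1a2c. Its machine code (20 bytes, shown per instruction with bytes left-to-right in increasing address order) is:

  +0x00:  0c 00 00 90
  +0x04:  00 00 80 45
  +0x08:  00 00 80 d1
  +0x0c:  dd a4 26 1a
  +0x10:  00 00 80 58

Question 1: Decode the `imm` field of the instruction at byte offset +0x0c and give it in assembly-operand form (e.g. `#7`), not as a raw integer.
[0c] dd a4 26 1a → 0x1a26a4dd
  op=0x1a26a4dd>>27=0x3 ⇒ shli (RI)
  [26:25] rd=1 = b
  [24:0] imm=2532573 = #2532573

#2532573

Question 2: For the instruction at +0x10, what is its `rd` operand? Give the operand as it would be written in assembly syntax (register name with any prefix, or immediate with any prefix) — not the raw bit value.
a

@+10  little-endian(00 00 80 58) = 0x58800000
  op=0x58800000>>27=0xb ⇒ minus (RR)
  [26:25] rd=0 = a
  [24:23] rs=1 = b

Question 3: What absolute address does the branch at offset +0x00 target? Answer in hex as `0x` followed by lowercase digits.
[00] 0c 00 00 90 → 0x9000000c
  opcode bits[31:27]=0x12: bra/J
  imm@[26:0]=0xc ⇒ #12
  target = base 0x1a2c + off 0x00 + 4 + imm 12 = 0x1a3c

0x1a3c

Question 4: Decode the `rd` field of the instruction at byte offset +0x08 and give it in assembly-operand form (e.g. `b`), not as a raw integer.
a

@+08  little-endian(00 00 80 d1) = 0xd1800000
  top 5b → 0x1a → eor [RR]
  rd@[26:25]=0x0 ⇒ a
  rs@[24:23]=0x3 ⇒ d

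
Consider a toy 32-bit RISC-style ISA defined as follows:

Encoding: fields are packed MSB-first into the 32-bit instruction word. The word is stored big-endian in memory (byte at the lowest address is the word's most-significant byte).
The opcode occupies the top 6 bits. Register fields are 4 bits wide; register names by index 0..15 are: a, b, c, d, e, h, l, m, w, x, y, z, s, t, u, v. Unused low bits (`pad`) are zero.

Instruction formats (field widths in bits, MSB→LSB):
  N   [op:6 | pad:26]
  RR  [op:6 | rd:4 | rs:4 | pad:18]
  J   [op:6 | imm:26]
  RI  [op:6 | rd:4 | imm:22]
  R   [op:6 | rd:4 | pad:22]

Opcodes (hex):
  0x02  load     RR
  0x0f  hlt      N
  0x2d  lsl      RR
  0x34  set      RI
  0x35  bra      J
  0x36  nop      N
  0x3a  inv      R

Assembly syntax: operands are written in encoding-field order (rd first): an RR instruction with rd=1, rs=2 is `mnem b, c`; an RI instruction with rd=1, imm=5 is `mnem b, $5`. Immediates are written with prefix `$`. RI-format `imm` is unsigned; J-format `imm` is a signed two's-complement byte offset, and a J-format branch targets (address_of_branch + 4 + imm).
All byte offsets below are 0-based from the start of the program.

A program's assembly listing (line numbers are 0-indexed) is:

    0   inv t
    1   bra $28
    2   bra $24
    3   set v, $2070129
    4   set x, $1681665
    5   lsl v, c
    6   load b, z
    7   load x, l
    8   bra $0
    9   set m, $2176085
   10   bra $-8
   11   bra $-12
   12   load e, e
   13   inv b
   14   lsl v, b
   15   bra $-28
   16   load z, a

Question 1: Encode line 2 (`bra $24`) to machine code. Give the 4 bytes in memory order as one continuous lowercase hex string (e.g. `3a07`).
line 2 (bra): pack op=0x35:6|imm=24:26 = 0xd4000018; big→ d4 00 00 18

d4000018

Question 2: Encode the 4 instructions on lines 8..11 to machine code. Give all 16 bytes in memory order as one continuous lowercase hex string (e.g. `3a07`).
d4000000d1e13455d7fffff8d7fffff4

line 8 (bra): pack op=0x35:6|imm=0:26 = 0xd4000000; big→ d4 00 00 00
line 9 (set): pack op=0x34:6|rd=7:4|imm=2176085:22 = 0xd1e13455; big→ d1 e1 34 55
line 10 (bra): pack op=0x35:6|imm=-8:26 = 0xd7fffff8; big→ d7 ff ff f8
line 11 (bra): pack op=0x35:6|imm=-12:26 = 0xd7fffff4; big→ d7 ff ff f4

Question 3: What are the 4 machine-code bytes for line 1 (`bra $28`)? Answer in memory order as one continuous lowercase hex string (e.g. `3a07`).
L1: bra op=0x35:6|imm=28:26 ⇒ 0xd400001c ⇒ big d4 00 00 1c

d400001c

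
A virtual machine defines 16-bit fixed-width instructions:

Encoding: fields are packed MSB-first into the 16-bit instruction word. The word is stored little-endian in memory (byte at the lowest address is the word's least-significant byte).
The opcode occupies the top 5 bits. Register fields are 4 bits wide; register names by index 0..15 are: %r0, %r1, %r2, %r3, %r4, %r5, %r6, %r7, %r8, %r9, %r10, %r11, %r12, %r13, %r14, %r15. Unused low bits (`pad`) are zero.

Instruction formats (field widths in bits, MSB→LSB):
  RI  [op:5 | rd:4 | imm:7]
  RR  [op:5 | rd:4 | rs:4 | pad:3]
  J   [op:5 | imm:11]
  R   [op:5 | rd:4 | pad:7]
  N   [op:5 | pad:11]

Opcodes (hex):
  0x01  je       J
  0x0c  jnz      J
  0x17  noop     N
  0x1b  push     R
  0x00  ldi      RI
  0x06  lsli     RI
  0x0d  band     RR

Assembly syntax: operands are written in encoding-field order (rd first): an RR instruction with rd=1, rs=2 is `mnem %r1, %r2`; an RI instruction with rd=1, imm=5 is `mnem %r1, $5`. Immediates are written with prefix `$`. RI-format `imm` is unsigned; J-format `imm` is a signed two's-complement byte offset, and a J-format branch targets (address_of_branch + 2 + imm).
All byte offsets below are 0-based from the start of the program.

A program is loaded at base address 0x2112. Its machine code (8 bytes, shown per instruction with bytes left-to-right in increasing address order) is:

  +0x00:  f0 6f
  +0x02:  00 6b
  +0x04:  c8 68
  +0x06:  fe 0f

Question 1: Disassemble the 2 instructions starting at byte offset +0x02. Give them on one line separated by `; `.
band %r6, %r0; band %r1, %r9

[02] 00 6b → 0x6b00
  top 5b → 0xd → band [RR]
  rd: (w>>7)&0xf=0x6 → %r6
  rs: (w>>3)&0xf=0x0 → %r0
[04] c8 68 → 0x68c8
  top 5b → 0xd → band [RR]
  rd: (w>>7)&0xf=0x1 → %r1
  rs: (w>>3)&0xf=0x9 → %r9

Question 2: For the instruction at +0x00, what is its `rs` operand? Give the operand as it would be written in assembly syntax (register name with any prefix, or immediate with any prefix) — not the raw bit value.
[00] f0 6f → 0x6ff0
  top 5b → 0xd → band [RR]
  rd@[10:7]=0xf ⇒ %r15
  rs@[6:3]=0xe ⇒ %r14

%r14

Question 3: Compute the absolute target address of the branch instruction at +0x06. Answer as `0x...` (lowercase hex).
[06] fe 0f → 0x0ffe
  op=0x0ffe>>11=0x1 ⇒ je (J)
  [10:0] imm=2046 (s11→-2) = $-2
  target = base 0x2112 + off 0x06 + 2 + imm -2 = 0x2118

0x2118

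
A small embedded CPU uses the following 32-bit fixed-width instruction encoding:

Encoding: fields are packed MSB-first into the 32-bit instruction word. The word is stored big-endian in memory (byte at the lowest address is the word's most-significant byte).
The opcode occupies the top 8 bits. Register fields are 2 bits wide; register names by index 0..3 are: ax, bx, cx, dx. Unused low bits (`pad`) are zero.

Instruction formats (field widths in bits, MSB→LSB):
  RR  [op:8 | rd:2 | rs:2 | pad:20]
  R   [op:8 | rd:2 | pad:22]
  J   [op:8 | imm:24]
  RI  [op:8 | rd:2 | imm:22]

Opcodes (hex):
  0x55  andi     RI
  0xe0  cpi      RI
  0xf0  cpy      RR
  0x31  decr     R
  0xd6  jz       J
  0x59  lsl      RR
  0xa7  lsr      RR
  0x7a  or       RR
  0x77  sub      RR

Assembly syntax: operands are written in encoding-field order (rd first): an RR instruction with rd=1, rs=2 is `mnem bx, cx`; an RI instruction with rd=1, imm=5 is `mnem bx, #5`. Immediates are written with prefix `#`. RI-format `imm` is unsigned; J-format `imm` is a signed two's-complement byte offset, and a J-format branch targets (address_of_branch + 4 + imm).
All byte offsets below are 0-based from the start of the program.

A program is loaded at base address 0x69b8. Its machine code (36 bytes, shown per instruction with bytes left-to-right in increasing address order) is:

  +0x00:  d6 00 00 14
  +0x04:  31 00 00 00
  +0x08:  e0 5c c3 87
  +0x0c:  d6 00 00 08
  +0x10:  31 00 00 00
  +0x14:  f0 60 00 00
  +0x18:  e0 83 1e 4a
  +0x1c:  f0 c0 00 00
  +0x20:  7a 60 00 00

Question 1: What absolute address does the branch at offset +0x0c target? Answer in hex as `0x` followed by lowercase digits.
0x69d0

@+0c  big-endian(d6 00 00 08) = 0xd6000008
  top 8b → 0xd6 → jz [J]
  [23:0] imm=8 = #8
  target = base 0x69b8 + off 0x0c + 4 + imm 8 = 0x69d0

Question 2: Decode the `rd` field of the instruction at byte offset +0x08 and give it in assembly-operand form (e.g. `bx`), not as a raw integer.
off 0x08: read e0 5c c3 87 as big → 0xe05cc387
  op=0xe05cc387>>24=0xe0 ⇒ cpi (RI)
  [23:22] rd=1 = bx
  [21:0] imm=1885063 = #1885063

bx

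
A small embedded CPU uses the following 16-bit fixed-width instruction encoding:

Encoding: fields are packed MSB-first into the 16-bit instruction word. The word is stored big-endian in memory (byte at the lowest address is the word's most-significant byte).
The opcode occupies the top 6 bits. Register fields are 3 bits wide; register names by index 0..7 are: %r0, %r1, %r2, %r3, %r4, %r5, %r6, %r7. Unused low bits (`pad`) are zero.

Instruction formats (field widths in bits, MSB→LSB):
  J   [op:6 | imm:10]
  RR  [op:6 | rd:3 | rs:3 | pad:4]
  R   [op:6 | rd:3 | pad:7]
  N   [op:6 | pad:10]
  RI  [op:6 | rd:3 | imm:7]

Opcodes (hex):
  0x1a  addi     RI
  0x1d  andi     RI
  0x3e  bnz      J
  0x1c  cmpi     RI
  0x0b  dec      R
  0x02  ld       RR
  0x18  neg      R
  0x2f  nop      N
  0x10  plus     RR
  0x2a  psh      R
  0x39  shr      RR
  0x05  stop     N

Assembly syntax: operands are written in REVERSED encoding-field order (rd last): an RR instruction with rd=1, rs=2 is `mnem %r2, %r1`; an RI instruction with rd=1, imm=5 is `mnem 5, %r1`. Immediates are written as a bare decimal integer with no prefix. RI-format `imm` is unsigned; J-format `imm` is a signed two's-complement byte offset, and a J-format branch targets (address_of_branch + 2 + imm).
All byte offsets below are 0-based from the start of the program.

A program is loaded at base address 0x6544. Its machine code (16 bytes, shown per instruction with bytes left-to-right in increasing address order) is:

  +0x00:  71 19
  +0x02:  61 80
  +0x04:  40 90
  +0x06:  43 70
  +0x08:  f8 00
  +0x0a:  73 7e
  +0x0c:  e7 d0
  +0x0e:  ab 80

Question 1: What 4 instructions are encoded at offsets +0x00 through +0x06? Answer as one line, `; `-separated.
[00] 71 19 → 0x7119
  opcode bits[15:10]=0x1c: cmpi/RI
  rd: (w>>7)&0x7=0x2 → %r2
  imm: (w>>0)&0x7f=0x19 → 25
[02] 61 80 → 0x6180
  opcode bits[15:10]=0x18: neg/R
  rd: (w>>7)&0x7=0x3 → %r3
[04] 40 90 → 0x4090
  opcode bits[15:10]=0x10: plus/RR
  rd: (w>>7)&0x7=0x1 → %r1
  rs: (w>>4)&0x7=0x1 → %r1
[06] 43 70 → 0x4370
  opcode bits[15:10]=0x10: plus/RR
  rd: (w>>7)&0x7=0x6 → %r6
  rs: (w>>4)&0x7=0x7 → %r7

cmpi 25, %r2; neg %r3; plus %r1, %r1; plus %r7, %r6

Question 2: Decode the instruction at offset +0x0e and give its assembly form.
psh %r7

+0x0e: ab 80 ⇒ word 0xab80 (big)
  opcode bits[15:10]=0x2a: psh/R
  rd: (w>>7)&0x7=0x7 → %r7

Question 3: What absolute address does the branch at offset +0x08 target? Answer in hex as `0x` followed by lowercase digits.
[08] f8 00 → 0xf800
  opcode bits[15:10]=0x3e: bnz/J
  imm@[9:0]=0x0 ⇒ 0
  target = base 0x6544 + off 0x08 + 2 + imm 0 = 0x654e

0x654e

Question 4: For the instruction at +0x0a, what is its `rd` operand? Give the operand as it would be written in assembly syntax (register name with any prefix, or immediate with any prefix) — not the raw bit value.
%r6

[0a] 73 7e → 0x737e
  opcode bits[15:10]=0x1c: cmpi/RI
  rd@[9:7]=0x6 ⇒ %r6
  imm@[6:0]=0x7e ⇒ 126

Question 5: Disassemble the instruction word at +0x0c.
shr %r5, %r7

off 0x0c: read e7 d0 as big → 0xe7d0
  top 6b → 0x39 → shr [RR]
  rd@[9:7]=0x7 ⇒ %r7
  rs@[6:4]=0x5 ⇒ %r5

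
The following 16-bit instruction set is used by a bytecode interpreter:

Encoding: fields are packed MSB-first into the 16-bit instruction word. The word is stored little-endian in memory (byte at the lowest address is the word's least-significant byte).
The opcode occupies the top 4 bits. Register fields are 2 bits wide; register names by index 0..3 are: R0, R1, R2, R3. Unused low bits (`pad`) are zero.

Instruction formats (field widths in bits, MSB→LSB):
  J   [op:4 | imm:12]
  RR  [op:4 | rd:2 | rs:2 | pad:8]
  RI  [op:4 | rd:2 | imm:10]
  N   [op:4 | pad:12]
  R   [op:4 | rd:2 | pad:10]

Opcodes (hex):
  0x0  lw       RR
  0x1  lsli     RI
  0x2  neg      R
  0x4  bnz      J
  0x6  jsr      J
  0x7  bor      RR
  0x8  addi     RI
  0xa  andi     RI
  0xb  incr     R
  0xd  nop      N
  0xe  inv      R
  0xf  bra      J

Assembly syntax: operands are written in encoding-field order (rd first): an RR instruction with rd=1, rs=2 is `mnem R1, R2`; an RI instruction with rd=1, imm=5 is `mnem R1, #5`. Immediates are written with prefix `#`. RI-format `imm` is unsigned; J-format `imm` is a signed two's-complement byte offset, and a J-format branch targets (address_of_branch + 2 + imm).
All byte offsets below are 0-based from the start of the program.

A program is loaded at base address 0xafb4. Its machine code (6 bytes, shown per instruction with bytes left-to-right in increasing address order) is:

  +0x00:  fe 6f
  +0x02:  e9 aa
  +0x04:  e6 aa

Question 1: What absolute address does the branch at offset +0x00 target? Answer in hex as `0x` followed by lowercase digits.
+0x00: fe 6f ⇒ word 0x6ffe (little)
  top 4b → 0x6 → jsr [J]
  [11:0] imm=4094 (s12→-2) = #-2
  target = base 0xafb4 + off 0x00 + 2 + imm -2 = 0xafb4

0xafb4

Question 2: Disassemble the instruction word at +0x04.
off 0x04: read e6 aa as little → 0xaae6
  top 4b → 0xa → andi [RI]
  [11:10] rd=2 = R2
  [9:0] imm=742 = #742

andi R2, #742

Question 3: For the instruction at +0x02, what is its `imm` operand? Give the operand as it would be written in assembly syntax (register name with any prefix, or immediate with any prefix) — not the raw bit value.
[02] e9 aa → 0xaae9
  opcode bits[15:12]=0xa: andi/RI
  rd@[11:10]=0x2 ⇒ R2
  imm@[9:0]=0x2e9 ⇒ #745

#745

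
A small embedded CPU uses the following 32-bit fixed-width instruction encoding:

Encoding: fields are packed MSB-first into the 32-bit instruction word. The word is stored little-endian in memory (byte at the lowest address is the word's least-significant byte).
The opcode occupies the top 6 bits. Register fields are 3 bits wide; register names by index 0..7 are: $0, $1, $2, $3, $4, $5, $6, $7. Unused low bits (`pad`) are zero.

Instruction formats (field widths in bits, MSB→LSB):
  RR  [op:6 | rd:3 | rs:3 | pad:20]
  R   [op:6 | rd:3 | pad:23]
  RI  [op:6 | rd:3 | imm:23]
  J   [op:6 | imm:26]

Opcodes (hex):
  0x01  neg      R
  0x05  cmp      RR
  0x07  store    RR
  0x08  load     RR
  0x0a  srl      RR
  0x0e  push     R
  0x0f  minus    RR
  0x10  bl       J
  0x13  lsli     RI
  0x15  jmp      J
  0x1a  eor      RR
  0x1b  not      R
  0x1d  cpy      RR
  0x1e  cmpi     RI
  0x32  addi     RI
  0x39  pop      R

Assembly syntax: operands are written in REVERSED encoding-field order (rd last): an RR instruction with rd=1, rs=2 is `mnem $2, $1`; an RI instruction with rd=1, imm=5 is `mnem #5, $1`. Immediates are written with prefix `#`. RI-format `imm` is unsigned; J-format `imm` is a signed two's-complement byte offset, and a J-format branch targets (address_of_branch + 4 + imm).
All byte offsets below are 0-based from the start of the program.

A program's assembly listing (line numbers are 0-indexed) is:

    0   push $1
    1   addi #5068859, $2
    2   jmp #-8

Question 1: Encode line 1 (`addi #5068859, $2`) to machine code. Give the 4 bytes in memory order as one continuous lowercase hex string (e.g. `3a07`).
L1: addi op=0x32:6|rd=2:3|imm=5068859:23 ⇒ 0xc94d583b ⇒ little 3b 58 4d c9

3b584dc9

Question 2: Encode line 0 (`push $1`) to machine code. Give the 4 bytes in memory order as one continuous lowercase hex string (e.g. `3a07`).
0. push fields op=0xe:6|rd=1:3|pad=0:23 → word 38800000h → 00 00 80 38

00008038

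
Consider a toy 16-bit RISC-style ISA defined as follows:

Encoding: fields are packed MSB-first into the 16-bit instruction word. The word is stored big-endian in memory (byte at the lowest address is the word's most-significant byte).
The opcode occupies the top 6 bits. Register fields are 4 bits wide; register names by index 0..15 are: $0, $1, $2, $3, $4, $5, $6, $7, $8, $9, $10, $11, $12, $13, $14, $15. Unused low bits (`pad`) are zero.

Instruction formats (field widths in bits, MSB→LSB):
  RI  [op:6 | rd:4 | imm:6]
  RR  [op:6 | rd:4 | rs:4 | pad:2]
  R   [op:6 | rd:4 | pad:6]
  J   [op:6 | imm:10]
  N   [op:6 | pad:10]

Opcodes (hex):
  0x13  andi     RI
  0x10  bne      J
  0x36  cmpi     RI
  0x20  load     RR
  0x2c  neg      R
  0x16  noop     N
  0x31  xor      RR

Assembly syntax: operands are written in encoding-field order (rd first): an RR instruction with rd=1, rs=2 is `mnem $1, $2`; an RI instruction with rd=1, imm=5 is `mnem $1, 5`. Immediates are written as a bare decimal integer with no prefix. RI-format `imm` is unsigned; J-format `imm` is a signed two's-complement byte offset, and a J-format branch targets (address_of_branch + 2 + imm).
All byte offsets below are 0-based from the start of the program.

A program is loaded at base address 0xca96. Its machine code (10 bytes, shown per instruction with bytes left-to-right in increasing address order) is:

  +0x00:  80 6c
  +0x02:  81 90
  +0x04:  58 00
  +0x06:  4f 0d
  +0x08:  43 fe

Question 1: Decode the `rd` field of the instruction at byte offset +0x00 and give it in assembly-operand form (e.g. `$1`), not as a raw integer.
off 0x00: read 80 6c as big → 0x806c
  op=0x806c>>10=0x20 ⇒ load (RR)
  [9:6] rd=1 = $1
  [5:2] rs=11 = $11

$1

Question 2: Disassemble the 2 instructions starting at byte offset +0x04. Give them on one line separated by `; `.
@+04  big-endian(58 00) = 0x5800
  op=0x5800>>10=0x16 ⇒ noop (N)
@+06  big-endian(4f 0d) = 0x4f0d
  op=0x4f0d>>10=0x13 ⇒ andi (RI)
  rd: (w>>6)&0xf=0xc → $12
  imm: (w>>0)&0x3f=0xd → 13

noop; andi $12, 13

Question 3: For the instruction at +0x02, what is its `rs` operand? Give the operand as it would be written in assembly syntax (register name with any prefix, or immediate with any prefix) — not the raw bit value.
[02] 81 90 → 0x8190
  top 6b → 0x20 → load [RR]
  rd@[9:6]=0x6 ⇒ $6
  rs@[5:2]=0x4 ⇒ $4

$4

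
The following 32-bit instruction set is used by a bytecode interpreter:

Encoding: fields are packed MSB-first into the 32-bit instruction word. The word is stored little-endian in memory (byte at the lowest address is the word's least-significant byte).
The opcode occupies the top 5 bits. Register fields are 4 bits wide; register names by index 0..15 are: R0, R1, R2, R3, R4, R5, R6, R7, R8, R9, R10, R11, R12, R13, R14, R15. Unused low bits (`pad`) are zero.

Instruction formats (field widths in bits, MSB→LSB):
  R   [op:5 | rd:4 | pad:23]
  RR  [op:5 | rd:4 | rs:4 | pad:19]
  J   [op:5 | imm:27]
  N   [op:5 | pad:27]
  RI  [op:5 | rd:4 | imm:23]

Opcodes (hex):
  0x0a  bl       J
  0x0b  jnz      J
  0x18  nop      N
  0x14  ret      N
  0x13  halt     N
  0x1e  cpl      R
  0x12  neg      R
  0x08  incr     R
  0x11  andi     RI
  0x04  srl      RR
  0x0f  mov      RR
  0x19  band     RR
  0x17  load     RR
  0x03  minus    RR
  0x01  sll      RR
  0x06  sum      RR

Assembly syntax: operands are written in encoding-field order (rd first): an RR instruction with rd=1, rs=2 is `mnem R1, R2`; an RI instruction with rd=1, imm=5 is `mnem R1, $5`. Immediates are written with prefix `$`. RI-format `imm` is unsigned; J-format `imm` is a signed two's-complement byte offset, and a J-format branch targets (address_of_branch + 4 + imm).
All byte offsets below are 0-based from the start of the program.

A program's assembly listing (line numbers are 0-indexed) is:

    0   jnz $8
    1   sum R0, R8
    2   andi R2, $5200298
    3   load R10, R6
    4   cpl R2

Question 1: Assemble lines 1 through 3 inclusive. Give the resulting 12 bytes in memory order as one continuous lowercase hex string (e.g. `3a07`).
00004030aa594f89000030bd

line 1 (sum): pack op=0x6:5|rd=0:4|rs=8:4|pad=0:19 = 0x30400000; little→ 00 00 40 30
line 2 (andi): pack op=0x11:5|rd=2:4|imm=5200298:23 = 0x894f59aa; little→ aa 59 4f 89
line 3 (load): pack op=0x17:5|rd=10:4|rs=6:4|pad=0:19 = 0xbd300000; little→ 00 00 30 bd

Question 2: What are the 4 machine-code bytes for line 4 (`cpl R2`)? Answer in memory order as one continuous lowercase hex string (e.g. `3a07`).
000000f1

4. cpl fields op=0x1e:5|rd=2:4|pad=0:23 → word f1000000h → 00 00 00 f1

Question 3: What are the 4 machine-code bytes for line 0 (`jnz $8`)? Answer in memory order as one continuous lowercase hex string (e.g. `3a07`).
0. jnz fields op=0xb:5|imm=8:27 → word 58000008h → 08 00 00 58

08000058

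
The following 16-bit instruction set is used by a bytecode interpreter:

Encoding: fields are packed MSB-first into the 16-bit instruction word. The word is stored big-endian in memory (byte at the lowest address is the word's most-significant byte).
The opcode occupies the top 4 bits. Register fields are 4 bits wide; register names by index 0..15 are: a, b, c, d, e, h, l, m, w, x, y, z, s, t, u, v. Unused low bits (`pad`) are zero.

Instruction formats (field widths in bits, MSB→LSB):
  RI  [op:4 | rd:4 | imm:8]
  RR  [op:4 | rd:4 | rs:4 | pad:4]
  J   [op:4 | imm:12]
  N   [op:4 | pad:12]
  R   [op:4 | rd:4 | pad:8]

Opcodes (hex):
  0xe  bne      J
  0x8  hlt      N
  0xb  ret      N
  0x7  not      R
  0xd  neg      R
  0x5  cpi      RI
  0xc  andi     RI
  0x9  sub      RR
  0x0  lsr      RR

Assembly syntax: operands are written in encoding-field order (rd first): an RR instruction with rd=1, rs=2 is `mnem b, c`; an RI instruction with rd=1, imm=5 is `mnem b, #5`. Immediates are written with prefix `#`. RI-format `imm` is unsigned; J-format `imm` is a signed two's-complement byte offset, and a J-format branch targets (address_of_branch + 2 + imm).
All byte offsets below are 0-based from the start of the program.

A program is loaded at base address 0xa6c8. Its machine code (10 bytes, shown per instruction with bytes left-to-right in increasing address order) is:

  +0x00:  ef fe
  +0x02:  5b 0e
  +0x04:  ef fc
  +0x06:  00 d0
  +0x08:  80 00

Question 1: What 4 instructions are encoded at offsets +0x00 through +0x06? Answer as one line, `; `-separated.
@+00  big-endian(ef fe) = 0xeffe
  top 4b → 0xe → bne [J]
  [11:0] imm=4094 (s12→-2) = #-2
@+02  big-endian(5b 0e) = 0x5b0e
  top 4b → 0x5 → cpi [RI]
  [11:8] rd=11 = z
  [7:0] imm=14 = #14
@+04  big-endian(ef fc) = 0xeffc
  top 4b → 0xe → bne [J]
  [11:0] imm=4092 (s12→-4) = #-4
@+06  big-endian(00 d0) = 0x00d0
  top 4b → 0x0 → lsr [RR]
  [11:8] rd=0 = a
  [7:4] rs=13 = t

bne #-2; cpi z, #14; bne #-4; lsr a, t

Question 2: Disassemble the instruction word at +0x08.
hlt

off 0x08: read 80 00 as big → 0x8000
  opcode bits[15:12]=0x8: hlt/N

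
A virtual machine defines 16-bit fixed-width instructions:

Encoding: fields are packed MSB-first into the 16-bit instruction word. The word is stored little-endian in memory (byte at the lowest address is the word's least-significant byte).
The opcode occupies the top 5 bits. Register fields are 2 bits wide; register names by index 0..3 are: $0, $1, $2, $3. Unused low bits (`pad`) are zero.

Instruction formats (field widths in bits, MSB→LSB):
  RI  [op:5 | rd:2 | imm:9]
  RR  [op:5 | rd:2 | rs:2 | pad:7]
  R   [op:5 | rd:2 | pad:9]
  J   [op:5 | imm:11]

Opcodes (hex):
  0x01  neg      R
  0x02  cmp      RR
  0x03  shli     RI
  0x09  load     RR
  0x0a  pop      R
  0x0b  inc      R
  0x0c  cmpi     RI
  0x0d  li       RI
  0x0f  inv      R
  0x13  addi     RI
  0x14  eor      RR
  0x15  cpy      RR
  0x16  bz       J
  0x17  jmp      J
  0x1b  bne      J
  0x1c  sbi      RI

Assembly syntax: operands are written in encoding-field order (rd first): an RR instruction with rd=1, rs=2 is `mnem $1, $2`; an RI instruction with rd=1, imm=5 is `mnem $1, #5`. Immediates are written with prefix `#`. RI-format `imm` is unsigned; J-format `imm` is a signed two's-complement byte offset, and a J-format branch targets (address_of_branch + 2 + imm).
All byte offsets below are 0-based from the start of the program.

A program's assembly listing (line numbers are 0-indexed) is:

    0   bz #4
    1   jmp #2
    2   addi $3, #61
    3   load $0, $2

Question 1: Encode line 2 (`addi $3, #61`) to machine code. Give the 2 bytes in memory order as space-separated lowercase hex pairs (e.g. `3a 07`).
2. addi fields op=0x13:5|rd=3:2|imm=61:9 → word 9e3dh → 3d 9e

3d 9e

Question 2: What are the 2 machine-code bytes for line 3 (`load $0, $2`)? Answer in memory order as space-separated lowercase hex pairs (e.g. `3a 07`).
00 49

L3: load op=0x9:5|rd=0:2|rs=2:2|pad=0:7 ⇒ 0x4900 ⇒ little 00 49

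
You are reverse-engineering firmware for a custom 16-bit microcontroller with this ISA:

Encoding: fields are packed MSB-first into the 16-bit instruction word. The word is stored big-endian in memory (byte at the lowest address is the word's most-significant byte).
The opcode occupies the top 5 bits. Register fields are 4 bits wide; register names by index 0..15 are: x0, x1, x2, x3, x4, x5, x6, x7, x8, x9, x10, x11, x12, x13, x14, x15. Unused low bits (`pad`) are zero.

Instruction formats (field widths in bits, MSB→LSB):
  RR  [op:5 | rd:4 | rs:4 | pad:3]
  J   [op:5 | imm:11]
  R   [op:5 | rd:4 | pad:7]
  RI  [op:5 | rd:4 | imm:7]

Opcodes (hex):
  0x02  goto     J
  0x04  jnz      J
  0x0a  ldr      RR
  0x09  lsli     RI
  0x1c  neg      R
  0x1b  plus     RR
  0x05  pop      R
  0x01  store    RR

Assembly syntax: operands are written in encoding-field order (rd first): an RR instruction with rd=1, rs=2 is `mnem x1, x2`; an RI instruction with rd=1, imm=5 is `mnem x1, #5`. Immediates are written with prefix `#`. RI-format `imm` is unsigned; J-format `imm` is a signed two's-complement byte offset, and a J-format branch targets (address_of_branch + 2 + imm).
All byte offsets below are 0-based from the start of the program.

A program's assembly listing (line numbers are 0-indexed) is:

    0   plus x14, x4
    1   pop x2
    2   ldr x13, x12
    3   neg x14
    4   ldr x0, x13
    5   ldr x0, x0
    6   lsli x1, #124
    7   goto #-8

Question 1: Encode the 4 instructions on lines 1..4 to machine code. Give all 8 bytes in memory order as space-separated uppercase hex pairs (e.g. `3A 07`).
29 00 56 E0 E7 00 50 68

L1: pop op=0x5:5|rd=2:4|pad=0:7 ⇒ 0x2900 ⇒ big 29 00
L2: ldr op=0xa:5|rd=13:4|rs=12:4|pad=0:3 ⇒ 0x56e0 ⇒ big 56 e0
L3: neg op=0x1c:5|rd=14:4|pad=0:7 ⇒ 0xe700 ⇒ big e7 00
L4: ldr op=0xa:5|rd=0:4|rs=13:4|pad=0:3 ⇒ 0x5068 ⇒ big 50 68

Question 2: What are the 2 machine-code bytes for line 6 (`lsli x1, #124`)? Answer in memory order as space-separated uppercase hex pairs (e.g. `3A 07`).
6. lsli fields op=0x9:5|rd=1:4|imm=124:7 → word 48fch → 48 fc

48 FC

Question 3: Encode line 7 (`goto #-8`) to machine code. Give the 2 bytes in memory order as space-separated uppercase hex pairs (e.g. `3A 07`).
line 7 (goto): pack op=0x2:5|imm=-8:11 = 0x17f8; big→ 17 f8

17 F8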